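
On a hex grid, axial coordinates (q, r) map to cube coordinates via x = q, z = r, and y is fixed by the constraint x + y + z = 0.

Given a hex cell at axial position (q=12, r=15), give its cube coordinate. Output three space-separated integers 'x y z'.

x = q = 12
z = r = 15
y = -x - z = -(12) - (15) = -27

Answer: 12 -27 15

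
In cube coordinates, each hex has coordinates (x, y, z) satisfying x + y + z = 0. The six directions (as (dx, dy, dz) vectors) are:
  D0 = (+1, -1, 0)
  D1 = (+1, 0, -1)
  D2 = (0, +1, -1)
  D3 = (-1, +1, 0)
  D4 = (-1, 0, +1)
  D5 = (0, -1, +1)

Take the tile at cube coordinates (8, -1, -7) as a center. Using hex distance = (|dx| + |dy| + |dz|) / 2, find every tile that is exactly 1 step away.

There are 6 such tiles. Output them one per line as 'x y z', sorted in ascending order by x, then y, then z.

Answer: 7 -1 -6
7 0 -7
8 -2 -6
8 0 -8
9 -2 -7
9 -1 -8

Derivation:
Walk ring at distance 1 from (8, -1, -7):
Start at center + D4*1 = (7, -1, -6)
  hex 0: (7, -1, -6)
  hex 1: (8, -2, -6)
  hex 2: (9, -2, -7)
  hex 3: (9, -1, -8)
  hex 4: (8, 0, -8)
  hex 5: (7, 0, -7)
Sorted: 6 hexes.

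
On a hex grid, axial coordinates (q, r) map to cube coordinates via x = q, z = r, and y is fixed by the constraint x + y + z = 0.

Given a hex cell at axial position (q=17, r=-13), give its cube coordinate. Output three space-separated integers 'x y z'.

Answer: 17 -4 -13

Derivation:
x = q = 17
z = r = -13
y = -x - z = -(17) - (-13) = -4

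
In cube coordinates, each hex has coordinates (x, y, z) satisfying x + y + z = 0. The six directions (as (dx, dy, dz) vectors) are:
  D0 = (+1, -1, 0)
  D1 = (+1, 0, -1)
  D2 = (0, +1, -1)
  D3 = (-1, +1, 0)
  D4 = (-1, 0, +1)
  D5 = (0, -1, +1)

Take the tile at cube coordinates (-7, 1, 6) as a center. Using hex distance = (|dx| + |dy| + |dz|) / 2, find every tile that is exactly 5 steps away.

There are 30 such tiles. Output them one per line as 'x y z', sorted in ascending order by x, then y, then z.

Answer: -12 1 11
-12 2 10
-12 3 9
-12 4 8
-12 5 7
-12 6 6
-11 0 11
-11 6 5
-10 -1 11
-10 6 4
-9 -2 11
-9 6 3
-8 -3 11
-8 6 2
-7 -4 11
-7 6 1
-6 -4 10
-6 5 1
-5 -4 9
-5 4 1
-4 -4 8
-4 3 1
-3 -4 7
-3 2 1
-2 -4 6
-2 -3 5
-2 -2 4
-2 -1 3
-2 0 2
-2 1 1

Derivation:
Walk ring at distance 5 from (-7, 1, 6):
Start at center + D4*5 = (-12, 1, 11)
  hex 0: (-12, 1, 11)
  hex 1: (-11, 0, 11)
  hex 2: (-10, -1, 11)
  hex 3: (-9, -2, 11)
  hex 4: (-8, -3, 11)
  hex 5: (-7, -4, 11)
  hex 6: (-6, -4, 10)
  hex 7: (-5, -4, 9)
  hex 8: (-4, -4, 8)
  hex 9: (-3, -4, 7)
  hex 10: (-2, -4, 6)
  hex 11: (-2, -3, 5)
  hex 12: (-2, -2, 4)
  hex 13: (-2, -1, 3)
  hex 14: (-2, 0, 2)
  hex 15: (-2, 1, 1)
  hex 16: (-3, 2, 1)
  hex 17: (-4, 3, 1)
  hex 18: (-5, 4, 1)
  hex 19: (-6, 5, 1)
  hex 20: (-7, 6, 1)
  hex 21: (-8, 6, 2)
  hex 22: (-9, 6, 3)
  hex 23: (-10, 6, 4)
  hex 24: (-11, 6, 5)
  hex 25: (-12, 6, 6)
  hex 26: (-12, 5, 7)
  hex 27: (-12, 4, 8)
  hex 28: (-12, 3, 9)
  hex 29: (-12, 2, 10)
Sorted: 30 hexes.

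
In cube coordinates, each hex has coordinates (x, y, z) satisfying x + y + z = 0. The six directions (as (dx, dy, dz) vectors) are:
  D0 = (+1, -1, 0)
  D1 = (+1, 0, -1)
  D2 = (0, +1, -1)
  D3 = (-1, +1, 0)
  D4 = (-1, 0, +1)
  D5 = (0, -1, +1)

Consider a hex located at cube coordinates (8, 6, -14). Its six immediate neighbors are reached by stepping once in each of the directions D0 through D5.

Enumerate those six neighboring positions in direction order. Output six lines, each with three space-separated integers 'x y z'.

Answer: 9 5 -14
9 6 -15
8 7 -15
7 7 -14
7 6 -13
8 5 -13

Derivation:
Center: (8, 6, -14). Add each direction:
  D0: (8, 6, -14) + (1, -1, 0) = (9, 5, -14)
  D1: (8, 6, -14) + (1, 0, -1) = (9, 6, -15)
  D2: (8, 6, -14) + (0, 1, -1) = (8, 7, -15)
  D3: (8, 6, -14) + (-1, 1, 0) = (7, 7, -14)
  D4: (8, 6, -14) + (-1, 0, 1) = (7, 6, -13)
  D5: (8, 6, -14) + (0, -1, 1) = (8, 5, -13)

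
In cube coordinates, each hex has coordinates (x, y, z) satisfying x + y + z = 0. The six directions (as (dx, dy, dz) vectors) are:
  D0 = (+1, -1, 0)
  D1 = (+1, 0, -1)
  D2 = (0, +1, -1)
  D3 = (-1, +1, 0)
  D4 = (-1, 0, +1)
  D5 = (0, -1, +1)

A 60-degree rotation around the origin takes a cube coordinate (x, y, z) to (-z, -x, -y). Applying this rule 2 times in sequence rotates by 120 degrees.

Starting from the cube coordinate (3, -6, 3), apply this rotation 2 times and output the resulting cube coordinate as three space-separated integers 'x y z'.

Start: (3, -6, 3)
Step 1: (3, -6, 3) -> (-(3), -(3), -(-6)) = (-3, -3, 6)
Step 2: (-3, -3, 6) -> (-(6), -(-3), -(-3)) = (-6, 3, 3)

Answer: -6 3 3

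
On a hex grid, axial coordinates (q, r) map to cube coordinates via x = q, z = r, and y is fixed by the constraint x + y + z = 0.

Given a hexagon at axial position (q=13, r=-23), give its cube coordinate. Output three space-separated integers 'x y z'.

Answer: 13 10 -23

Derivation:
x = q = 13
z = r = -23
y = -x - z = -(13) - (-23) = 10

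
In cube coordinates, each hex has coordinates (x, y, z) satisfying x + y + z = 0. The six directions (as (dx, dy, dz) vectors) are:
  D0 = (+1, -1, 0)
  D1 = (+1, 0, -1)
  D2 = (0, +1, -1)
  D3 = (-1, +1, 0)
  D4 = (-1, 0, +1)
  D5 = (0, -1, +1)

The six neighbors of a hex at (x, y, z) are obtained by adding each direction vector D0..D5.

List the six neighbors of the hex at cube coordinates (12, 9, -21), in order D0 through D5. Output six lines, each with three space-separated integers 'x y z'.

Answer: 13 8 -21
13 9 -22
12 10 -22
11 10 -21
11 9 -20
12 8 -20

Derivation:
Center: (12, 9, -21). Add each direction:
  D0: (12, 9, -21) + (1, -1, 0) = (13, 8, -21)
  D1: (12, 9, -21) + (1, 0, -1) = (13, 9, -22)
  D2: (12, 9, -21) + (0, 1, -1) = (12, 10, -22)
  D3: (12, 9, -21) + (-1, 1, 0) = (11, 10, -21)
  D4: (12, 9, -21) + (-1, 0, 1) = (11, 9, -20)
  D5: (12, 9, -21) + (0, -1, 1) = (12, 8, -20)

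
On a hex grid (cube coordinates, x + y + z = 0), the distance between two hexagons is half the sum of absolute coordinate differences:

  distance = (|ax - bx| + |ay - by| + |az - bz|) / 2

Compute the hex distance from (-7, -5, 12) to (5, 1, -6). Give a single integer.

|ax - bx| = |-7 - 5| = 12
|ay - by| = |-5 - 1| = 6
|az - bz| = |12 - (-6)| = 18
distance = (12 + 6 + 18) / 2 = 36 / 2 = 18

Answer: 18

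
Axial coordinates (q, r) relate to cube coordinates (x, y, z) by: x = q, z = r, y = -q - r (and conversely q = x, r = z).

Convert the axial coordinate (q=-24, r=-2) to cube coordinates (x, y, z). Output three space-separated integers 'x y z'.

x = q = -24
z = r = -2
y = -x - z = -(-24) - (-2) = 26

Answer: -24 26 -2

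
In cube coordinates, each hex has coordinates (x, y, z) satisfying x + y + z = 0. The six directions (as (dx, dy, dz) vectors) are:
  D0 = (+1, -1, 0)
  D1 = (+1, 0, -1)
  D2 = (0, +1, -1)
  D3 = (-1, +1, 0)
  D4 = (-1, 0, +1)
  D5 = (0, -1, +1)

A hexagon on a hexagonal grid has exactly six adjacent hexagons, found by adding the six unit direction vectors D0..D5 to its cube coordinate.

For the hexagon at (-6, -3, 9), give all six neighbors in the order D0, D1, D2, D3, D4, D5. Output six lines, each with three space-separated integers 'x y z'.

Answer: -5 -4 9
-5 -3 8
-6 -2 8
-7 -2 9
-7 -3 10
-6 -4 10

Derivation:
Center: (-6, -3, 9). Add each direction:
  D0: (-6, -3, 9) + (1, -1, 0) = (-5, -4, 9)
  D1: (-6, -3, 9) + (1, 0, -1) = (-5, -3, 8)
  D2: (-6, -3, 9) + (0, 1, -1) = (-6, -2, 8)
  D3: (-6, -3, 9) + (-1, 1, 0) = (-7, -2, 9)
  D4: (-6, -3, 9) + (-1, 0, 1) = (-7, -3, 10)
  D5: (-6, -3, 9) + (0, -1, 1) = (-6, -4, 10)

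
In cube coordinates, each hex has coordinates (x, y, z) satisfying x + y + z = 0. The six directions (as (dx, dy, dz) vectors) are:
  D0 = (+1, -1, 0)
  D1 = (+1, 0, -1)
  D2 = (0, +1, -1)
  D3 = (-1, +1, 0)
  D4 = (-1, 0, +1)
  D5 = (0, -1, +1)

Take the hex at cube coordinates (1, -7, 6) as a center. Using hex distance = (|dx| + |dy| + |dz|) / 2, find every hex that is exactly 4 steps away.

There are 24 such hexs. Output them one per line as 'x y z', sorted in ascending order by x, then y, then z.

Walk ring at distance 4 from (1, -7, 6):
Start at center + D4*4 = (-3, -7, 10)
  hex 0: (-3, -7, 10)
  hex 1: (-2, -8, 10)
  hex 2: (-1, -9, 10)
  hex 3: (0, -10, 10)
  hex 4: (1, -11, 10)
  hex 5: (2, -11, 9)
  hex 6: (3, -11, 8)
  hex 7: (4, -11, 7)
  hex 8: (5, -11, 6)
  hex 9: (5, -10, 5)
  hex 10: (5, -9, 4)
  hex 11: (5, -8, 3)
  hex 12: (5, -7, 2)
  hex 13: (4, -6, 2)
  hex 14: (3, -5, 2)
  hex 15: (2, -4, 2)
  hex 16: (1, -3, 2)
  hex 17: (0, -3, 3)
  hex 18: (-1, -3, 4)
  hex 19: (-2, -3, 5)
  hex 20: (-3, -3, 6)
  hex 21: (-3, -4, 7)
  hex 22: (-3, -5, 8)
  hex 23: (-3, -6, 9)
Sorted: 24 hexes.

Answer: -3 -7 10
-3 -6 9
-3 -5 8
-3 -4 7
-3 -3 6
-2 -8 10
-2 -3 5
-1 -9 10
-1 -3 4
0 -10 10
0 -3 3
1 -11 10
1 -3 2
2 -11 9
2 -4 2
3 -11 8
3 -5 2
4 -11 7
4 -6 2
5 -11 6
5 -10 5
5 -9 4
5 -8 3
5 -7 2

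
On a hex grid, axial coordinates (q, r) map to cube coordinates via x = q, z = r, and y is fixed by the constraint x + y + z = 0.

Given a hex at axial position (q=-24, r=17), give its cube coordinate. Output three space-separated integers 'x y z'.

x = q = -24
z = r = 17
y = -x - z = -(-24) - (17) = 7

Answer: -24 7 17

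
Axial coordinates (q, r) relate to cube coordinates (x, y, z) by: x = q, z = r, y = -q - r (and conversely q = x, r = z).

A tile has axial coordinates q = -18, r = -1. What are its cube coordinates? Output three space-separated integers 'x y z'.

Answer: -18 19 -1

Derivation:
x = q = -18
z = r = -1
y = -x - z = -(-18) - (-1) = 19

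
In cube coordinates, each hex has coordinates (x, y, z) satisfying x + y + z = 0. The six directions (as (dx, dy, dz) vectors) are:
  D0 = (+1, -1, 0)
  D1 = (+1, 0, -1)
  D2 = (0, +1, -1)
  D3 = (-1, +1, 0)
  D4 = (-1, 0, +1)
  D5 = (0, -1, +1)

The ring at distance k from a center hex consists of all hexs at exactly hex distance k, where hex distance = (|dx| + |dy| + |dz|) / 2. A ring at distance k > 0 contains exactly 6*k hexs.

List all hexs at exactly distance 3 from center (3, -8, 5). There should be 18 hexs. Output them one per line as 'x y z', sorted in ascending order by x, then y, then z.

Answer: 0 -8 8
0 -7 7
0 -6 6
0 -5 5
1 -9 8
1 -5 4
2 -10 8
2 -5 3
3 -11 8
3 -5 2
4 -11 7
4 -6 2
5 -11 6
5 -7 2
6 -11 5
6 -10 4
6 -9 3
6 -8 2

Derivation:
Walk ring at distance 3 from (3, -8, 5):
Start at center + D4*3 = (0, -8, 8)
  hex 0: (0, -8, 8)
  hex 1: (1, -9, 8)
  hex 2: (2, -10, 8)
  hex 3: (3, -11, 8)
  hex 4: (4, -11, 7)
  hex 5: (5, -11, 6)
  hex 6: (6, -11, 5)
  hex 7: (6, -10, 4)
  hex 8: (6, -9, 3)
  hex 9: (6, -8, 2)
  hex 10: (5, -7, 2)
  hex 11: (4, -6, 2)
  hex 12: (3, -5, 2)
  hex 13: (2, -5, 3)
  hex 14: (1, -5, 4)
  hex 15: (0, -5, 5)
  hex 16: (0, -6, 6)
  hex 17: (0, -7, 7)
Sorted: 18 hexes.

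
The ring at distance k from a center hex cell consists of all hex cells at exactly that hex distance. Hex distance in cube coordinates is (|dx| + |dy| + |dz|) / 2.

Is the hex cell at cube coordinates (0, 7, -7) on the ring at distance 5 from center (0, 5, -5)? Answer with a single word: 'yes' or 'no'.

|px - cx| = |0 - 0| = 0
|py - cy| = |7 - 5| = 2
|pz - cz| = |-7 - (-5)| = 2
distance = (0+2+2)/2 = 4/2 = 2
radius = 5; distance != radius -> no

Answer: no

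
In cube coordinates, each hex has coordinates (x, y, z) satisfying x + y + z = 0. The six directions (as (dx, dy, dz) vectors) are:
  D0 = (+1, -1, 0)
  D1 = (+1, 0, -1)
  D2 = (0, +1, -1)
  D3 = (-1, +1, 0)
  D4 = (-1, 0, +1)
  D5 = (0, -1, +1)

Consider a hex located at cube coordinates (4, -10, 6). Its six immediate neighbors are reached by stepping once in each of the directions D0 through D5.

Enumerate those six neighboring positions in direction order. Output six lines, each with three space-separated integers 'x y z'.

Answer: 5 -11 6
5 -10 5
4 -9 5
3 -9 6
3 -10 7
4 -11 7

Derivation:
Center: (4, -10, 6). Add each direction:
  D0: (4, -10, 6) + (1, -1, 0) = (5, -11, 6)
  D1: (4, -10, 6) + (1, 0, -1) = (5, -10, 5)
  D2: (4, -10, 6) + (0, 1, -1) = (4, -9, 5)
  D3: (4, -10, 6) + (-1, 1, 0) = (3, -9, 6)
  D4: (4, -10, 6) + (-1, 0, 1) = (3, -10, 7)
  D5: (4, -10, 6) + (0, -1, 1) = (4, -11, 7)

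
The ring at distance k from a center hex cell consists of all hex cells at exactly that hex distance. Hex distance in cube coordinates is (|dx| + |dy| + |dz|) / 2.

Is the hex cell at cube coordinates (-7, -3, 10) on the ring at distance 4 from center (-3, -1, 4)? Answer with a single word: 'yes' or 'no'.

Answer: no

Derivation:
|px - cx| = |-7 - (-3)| = 4
|py - cy| = |-3 - (-1)| = 2
|pz - cz| = |10 - 4| = 6
distance = (4+2+6)/2 = 12/2 = 6
radius = 4; distance != radius -> no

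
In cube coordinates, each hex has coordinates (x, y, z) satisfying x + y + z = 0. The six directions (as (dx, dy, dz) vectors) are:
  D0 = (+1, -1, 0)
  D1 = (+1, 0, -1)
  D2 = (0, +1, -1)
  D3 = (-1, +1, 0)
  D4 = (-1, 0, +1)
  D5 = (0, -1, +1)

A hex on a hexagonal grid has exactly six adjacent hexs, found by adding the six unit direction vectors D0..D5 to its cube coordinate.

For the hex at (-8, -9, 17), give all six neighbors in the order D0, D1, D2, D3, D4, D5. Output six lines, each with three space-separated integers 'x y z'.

Answer: -7 -10 17
-7 -9 16
-8 -8 16
-9 -8 17
-9 -9 18
-8 -10 18

Derivation:
Center: (-8, -9, 17). Add each direction:
  D0: (-8, -9, 17) + (1, -1, 0) = (-7, -10, 17)
  D1: (-8, -9, 17) + (1, 0, -1) = (-7, -9, 16)
  D2: (-8, -9, 17) + (0, 1, -1) = (-8, -8, 16)
  D3: (-8, -9, 17) + (-1, 1, 0) = (-9, -8, 17)
  D4: (-8, -9, 17) + (-1, 0, 1) = (-9, -9, 18)
  D5: (-8, -9, 17) + (0, -1, 1) = (-8, -10, 18)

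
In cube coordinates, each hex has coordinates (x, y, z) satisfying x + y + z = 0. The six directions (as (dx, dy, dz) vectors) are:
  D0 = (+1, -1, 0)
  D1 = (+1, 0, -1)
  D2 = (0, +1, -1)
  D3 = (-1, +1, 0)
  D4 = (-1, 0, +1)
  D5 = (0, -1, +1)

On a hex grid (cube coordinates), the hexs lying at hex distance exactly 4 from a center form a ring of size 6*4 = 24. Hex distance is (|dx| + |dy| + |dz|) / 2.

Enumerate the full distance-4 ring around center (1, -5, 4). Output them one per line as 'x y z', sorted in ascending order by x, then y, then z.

Answer: -3 -5 8
-3 -4 7
-3 -3 6
-3 -2 5
-3 -1 4
-2 -6 8
-2 -1 3
-1 -7 8
-1 -1 2
0 -8 8
0 -1 1
1 -9 8
1 -1 0
2 -9 7
2 -2 0
3 -9 6
3 -3 0
4 -9 5
4 -4 0
5 -9 4
5 -8 3
5 -7 2
5 -6 1
5 -5 0

Derivation:
Walk ring at distance 4 from (1, -5, 4):
Start at center + D4*4 = (-3, -5, 8)
  hex 0: (-3, -5, 8)
  hex 1: (-2, -6, 8)
  hex 2: (-1, -7, 8)
  hex 3: (0, -8, 8)
  hex 4: (1, -9, 8)
  hex 5: (2, -9, 7)
  hex 6: (3, -9, 6)
  hex 7: (4, -9, 5)
  hex 8: (5, -9, 4)
  hex 9: (5, -8, 3)
  hex 10: (5, -7, 2)
  hex 11: (5, -6, 1)
  hex 12: (5, -5, 0)
  hex 13: (4, -4, 0)
  hex 14: (3, -3, 0)
  hex 15: (2, -2, 0)
  hex 16: (1, -1, 0)
  hex 17: (0, -1, 1)
  hex 18: (-1, -1, 2)
  hex 19: (-2, -1, 3)
  hex 20: (-3, -1, 4)
  hex 21: (-3, -2, 5)
  hex 22: (-3, -3, 6)
  hex 23: (-3, -4, 7)
Sorted: 24 hexes.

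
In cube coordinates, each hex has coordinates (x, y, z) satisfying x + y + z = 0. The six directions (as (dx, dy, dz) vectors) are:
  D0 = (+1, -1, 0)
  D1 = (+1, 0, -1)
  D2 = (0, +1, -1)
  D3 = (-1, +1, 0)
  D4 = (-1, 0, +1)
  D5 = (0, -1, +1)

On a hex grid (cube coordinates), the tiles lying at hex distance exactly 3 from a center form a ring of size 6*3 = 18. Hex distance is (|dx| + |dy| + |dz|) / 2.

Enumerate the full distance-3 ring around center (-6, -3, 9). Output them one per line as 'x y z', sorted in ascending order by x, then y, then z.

Answer: -9 -3 12
-9 -2 11
-9 -1 10
-9 0 9
-8 -4 12
-8 0 8
-7 -5 12
-7 0 7
-6 -6 12
-6 0 6
-5 -6 11
-5 -1 6
-4 -6 10
-4 -2 6
-3 -6 9
-3 -5 8
-3 -4 7
-3 -3 6

Derivation:
Walk ring at distance 3 from (-6, -3, 9):
Start at center + D4*3 = (-9, -3, 12)
  hex 0: (-9, -3, 12)
  hex 1: (-8, -4, 12)
  hex 2: (-7, -5, 12)
  hex 3: (-6, -6, 12)
  hex 4: (-5, -6, 11)
  hex 5: (-4, -6, 10)
  hex 6: (-3, -6, 9)
  hex 7: (-3, -5, 8)
  hex 8: (-3, -4, 7)
  hex 9: (-3, -3, 6)
  hex 10: (-4, -2, 6)
  hex 11: (-5, -1, 6)
  hex 12: (-6, 0, 6)
  hex 13: (-7, 0, 7)
  hex 14: (-8, 0, 8)
  hex 15: (-9, 0, 9)
  hex 16: (-9, -1, 10)
  hex 17: (-9, -2, 11)
Sorted: 18 hexes.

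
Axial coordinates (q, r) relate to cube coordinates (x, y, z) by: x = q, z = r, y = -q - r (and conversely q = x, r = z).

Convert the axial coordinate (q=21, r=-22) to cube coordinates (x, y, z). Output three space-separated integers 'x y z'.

Answer: 21 1 -22

Derivation:
x = q = 21
z = r = -22
y = -x - z = -(21) - (-22) = 1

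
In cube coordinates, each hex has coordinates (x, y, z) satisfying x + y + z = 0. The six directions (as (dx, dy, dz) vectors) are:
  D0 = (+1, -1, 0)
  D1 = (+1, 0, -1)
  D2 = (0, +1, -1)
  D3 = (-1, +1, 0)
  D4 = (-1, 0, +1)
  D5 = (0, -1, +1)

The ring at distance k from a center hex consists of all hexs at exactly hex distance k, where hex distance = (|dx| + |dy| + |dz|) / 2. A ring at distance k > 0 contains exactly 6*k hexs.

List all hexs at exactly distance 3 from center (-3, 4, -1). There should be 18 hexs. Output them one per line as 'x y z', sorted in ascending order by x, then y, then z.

Answer: -6 4 2
-6 5 1
-6 6 0
-6 7 -1
-5 3 2
-5 7 -2
-4 2 2
-4 7 -3
-3 1 2
-3 7 -4
-2 1 1
-2 6 -4
-1 1 0
-1 5 -4
0 1 -1
0 2 -2
0 3 -3
0 4 -4

Derivation:
Walk ring at distance 3 from (-3, 4, -1):
Start at center + D4*3 = (-6, 4, 2)
  hex 0: (-6, 4, 2)
  hex 1: (-5, 3, 2)
  hex 2: (-4, 2, 2)
  hex 3: (-3, 1, 2)
  hex 4: (-2, 1, 1)
  hex 5: (-1, 1, 0)
  hex 6: (0, 1, -1)
  hex 7: (0, 2, -2)
  hex 8: (0, 3, -3)
  hex 9: (0, 4, -4)
  hex 10: (-1, 5, -4)
  hex 11: (-2, 6, -4)
  hex 12: (-3, 7, -4)
  hex 13: (-4, 7, -3)
  hex 14: (-5, 7, -2)
  hex 15: (-6, 7, -1)
  hex 16: (-6, 6, 0)
  hex 17: (-6, 5, 1)
Sorted: 18 hexes.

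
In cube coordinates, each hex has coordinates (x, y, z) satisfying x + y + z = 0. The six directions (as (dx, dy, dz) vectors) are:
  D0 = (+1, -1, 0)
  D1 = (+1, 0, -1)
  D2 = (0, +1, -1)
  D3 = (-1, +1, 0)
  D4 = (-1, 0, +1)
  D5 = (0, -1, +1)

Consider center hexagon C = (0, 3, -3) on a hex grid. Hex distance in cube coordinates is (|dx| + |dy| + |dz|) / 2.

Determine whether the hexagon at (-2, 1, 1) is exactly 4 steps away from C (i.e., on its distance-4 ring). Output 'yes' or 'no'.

Answer: yes

Derivation:
|px - cx| = |-2 - 0| = 2
|py - cy| = |1 - 3| = 2
|pz - cz| = |1 - (-3)| = 4
distance = (2+2+4)/2 = 8/2 = 4
radius = 4; distance == radius -> yes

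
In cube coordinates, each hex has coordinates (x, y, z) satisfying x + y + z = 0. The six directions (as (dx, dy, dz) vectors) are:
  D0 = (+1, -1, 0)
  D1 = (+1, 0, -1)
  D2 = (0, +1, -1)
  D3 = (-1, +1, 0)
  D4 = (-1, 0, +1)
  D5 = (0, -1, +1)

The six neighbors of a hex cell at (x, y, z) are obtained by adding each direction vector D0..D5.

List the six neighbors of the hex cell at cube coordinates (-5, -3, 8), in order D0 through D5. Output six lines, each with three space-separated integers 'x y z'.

Answer: -4 -4 8
-4 -3 7
-5 -2 7
-6 -2 8
-6 -3 9
-5 -4 9

Derivation:
Center: (-5, -3, 8). Add each direction:
  D0: (-5, -3, 8) + (1, -1, 0) = (-4, -4, 8)
  D1: (-5, -3, 8) + (1, 0, -1) = (-4, -3, 7)
  D2: (-5, -3, 8) + (0, 1, -1) = (-5, -2, 7)
  D3: (-5, -3, 8) + (-1, 1, 0) = (-6, -2, 8)
  D4: (-5, -3, 8) + (-1, 0, 1) = (-6, -3, 9)
  D5: (-5, -3, 8) + (0, -1, 1) = (-5, -4, 9)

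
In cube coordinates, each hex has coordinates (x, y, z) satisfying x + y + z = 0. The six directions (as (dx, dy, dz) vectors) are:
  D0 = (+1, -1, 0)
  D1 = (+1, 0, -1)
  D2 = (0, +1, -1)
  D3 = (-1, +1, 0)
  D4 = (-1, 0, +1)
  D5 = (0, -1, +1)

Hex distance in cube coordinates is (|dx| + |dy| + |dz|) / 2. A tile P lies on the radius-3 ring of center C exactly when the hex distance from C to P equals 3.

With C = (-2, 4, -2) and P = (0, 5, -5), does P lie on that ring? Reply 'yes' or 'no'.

Answer: yes

Derivation:
|px - cx| = |0 - (-2)| = 2
|py - cy| = |5 - 4| = 1
|pz - cz| = |-5 - (-2)| = 3
distance = (2+1+3)/2 = 6/2 = 3
radius = 3; distance == radius -> yes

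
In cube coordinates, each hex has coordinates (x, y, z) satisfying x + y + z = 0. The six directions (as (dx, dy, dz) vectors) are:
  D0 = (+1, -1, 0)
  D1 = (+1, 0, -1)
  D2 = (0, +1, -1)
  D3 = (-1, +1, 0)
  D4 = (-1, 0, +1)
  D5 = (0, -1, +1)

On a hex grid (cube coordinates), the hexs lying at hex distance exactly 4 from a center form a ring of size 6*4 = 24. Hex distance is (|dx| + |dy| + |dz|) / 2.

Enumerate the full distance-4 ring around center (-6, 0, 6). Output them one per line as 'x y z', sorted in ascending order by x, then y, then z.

Walk ring at distance 4 from (-6, 0, 6):
Start at center + D4*4 = (-10, 0, 10)
  hex 0: (-10, 0, 10)
  hex 1: (-9, -1, 10)
  hex 2: (-8, -2, 10)
  hex 3: (-7, -3, 10)
  hex 4: (-6, -4, 10)
  hex 5: (-5, -4, 9)
  hex 6: (-4, -4, 8)
  hex 7: (-3, -4, 7)
  hex 8: (-2, -4, 6)
  hex 9: (-2, -3, 5)
  hex 10: (-2, -2, 4)
  hex 11: (-2, -1, 3)
  hex 12: (-2, 0, 2)
  hex 13: (-3, 1, 2)
  hex 14: (-4, 2, 2)
  hex 15: (-5, 3, 2)
  hex 16: (-6, 4, 2)
  hex 17: (-7, 4, 3)
  hex 18: (-8, 4, 4)
  hex 19: (-9, 4, 5)
  hex 20: (-10, 4, 6)
  hex 21: (-10, 3, 7)
  hex 22: (-10, 2, 8)
  hex 23: (-10, 1, 9)
Sorted: 24 hexes.

Answer: -10 0 10
-10 1 9
-10 2 8
-10 3 7
-10 4 6
-9 -1 10
-9 4 5
-8 -2 10
-8 4 4
-7 -3 10
-7 4 3
-6 -4 10
-6 4 2
-5 -4 9
-5 3 2
-4 -4 8
-4 2 2
-3 -4 7
-3 1 2
-2 -4 6
-2 -3 5
-2 -2 4
-2 -1 3
-2 0 2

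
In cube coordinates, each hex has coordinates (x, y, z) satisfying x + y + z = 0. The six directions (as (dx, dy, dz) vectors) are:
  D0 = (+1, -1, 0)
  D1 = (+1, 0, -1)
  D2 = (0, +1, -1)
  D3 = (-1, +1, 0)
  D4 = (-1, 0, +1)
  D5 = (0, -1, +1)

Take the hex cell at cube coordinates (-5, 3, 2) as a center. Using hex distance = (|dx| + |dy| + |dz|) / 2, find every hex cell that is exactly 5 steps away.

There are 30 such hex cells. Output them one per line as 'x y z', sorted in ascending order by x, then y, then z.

Answer: -10 3 7
-10 4 6
-10 5 5
-10 6 4
-10 7 3
-10 8 2
-9 2 7
-9 8 1
-8 1 7
-8 8 0
-7 0 7
-7 8 -1
-6 -1 7
-6 8 -2
-5 -2 7
-5 8 -3
-4 -2 6
-4 7 -3
-3 -2 5
-3 6 -3
-2 -2 4
-2 5 -3
-1 -2 3
-1 4 -3
0 -2 2
0 -1 1
0 0 0
0 1 -1
0 2 -2
0 3 -3

Derivation:
Walk ring at distance 5 from (-5, 3, 2):
Start at center + D4*5 = (-10, 3, 7)
  hex 0: (-10, 3, 7)
  hex 1: (-9, 2, 7)
  hex 2: (-8, 1, 7)
  hex 3: (-7, 0, 7)
  hex 4: (-6, -1, 7)
  hex 5: (-5, -2, 7)
  hex 6: (-4, -2, 6)
  hex 7: (-3, -2, 5)
  hex 8: (-2, -2, 4)
  hex 9: (-1, -2, 3)
  hex 10: (0, -2, 2)
  hex 11: (0, -1, 1)
  hex 12: (0, 0, 0)
  hex 13: (0, 1, -1)
  hex 14: (0, 2, -2)
  hex 15: (0, 3, -3)
  hex 16: (-1, 4, -3)
  hex 17: (-2, 5, -3)
  hex 18: (-3, 6, -3)
  hex 19: (-4, 7, -3)
  hex 20: (-5, 8, -3)
  hex 21: (-6, 8, -2)
  hex 22: (-7, 8, -1)
  hex 23: (-8, 8, 0)
  hex 24: (-9, 8, 1)
  hex 25: (-10, 8, 2)
  hex 26: (-10, 7, 3)
  hex 27: (-10, 6, 4)
  hex 28: (-10, 5, 5)
  hex 29: (-10, 4, 6)
Sorted: 30 hexes.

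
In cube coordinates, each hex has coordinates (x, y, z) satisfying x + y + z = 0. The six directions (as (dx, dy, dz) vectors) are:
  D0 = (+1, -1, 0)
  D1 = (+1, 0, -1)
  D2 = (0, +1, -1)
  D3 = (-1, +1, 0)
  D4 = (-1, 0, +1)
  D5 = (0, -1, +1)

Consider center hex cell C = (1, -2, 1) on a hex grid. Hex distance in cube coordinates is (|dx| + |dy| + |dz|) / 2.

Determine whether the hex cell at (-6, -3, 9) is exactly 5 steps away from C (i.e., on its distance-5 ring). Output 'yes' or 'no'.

Answer: no

Derivation:
|px - cx| = |-6 - 1| = 7
|py - cy| = |-3 - (-2)| = 1
|pz - cz| = |9 - 1| = 8
distance = (7+1+8)/2 = 16/2 = 8
radius = 5; distance != radius -> no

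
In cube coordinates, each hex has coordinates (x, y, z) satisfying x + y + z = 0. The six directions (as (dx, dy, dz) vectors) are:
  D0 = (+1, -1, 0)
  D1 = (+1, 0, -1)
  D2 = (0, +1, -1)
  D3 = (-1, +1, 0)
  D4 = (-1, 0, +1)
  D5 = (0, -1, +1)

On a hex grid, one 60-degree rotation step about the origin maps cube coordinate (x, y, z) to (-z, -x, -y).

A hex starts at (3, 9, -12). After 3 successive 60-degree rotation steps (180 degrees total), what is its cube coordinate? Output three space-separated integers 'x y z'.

Answer: -3 -9 12

Derivation:
Start: (3, 9, -12)
Step 1: (3, 9, -12) -> (-(-12), -(3), -(9)) = (12, -3, -9)
Step 2: (12, -3, -9) -> (-(-9), -(12), -(-3)) = (9, -12, 3)
Step 3: (9, -12, 3) -> (-(3), -(9), -(-12)) = (-3, -9, 12)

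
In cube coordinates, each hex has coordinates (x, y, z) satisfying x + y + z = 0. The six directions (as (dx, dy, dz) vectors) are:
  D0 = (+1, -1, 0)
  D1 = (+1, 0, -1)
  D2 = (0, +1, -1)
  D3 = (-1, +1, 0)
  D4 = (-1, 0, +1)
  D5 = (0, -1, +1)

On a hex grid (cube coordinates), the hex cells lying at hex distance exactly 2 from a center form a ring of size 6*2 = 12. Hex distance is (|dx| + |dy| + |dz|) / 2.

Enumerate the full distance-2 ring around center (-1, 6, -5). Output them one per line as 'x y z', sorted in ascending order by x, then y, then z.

Answer: -3 6 -3
-3 7 -4
-3 8 -5
-2 5 -3
-2 8 -6
-1 4 -3
-1 8 -7
0 4 -4
0 7 -7
1 4 -5
1 5 -6
1 6 -7

Derivation:
Walk ring at distance 2 from (-1, 6, -5):
Start at center + D4*2 = (-3, 6, -3)
  hex 0: (-3, 6, -3)
  hex 1: (-2, 5, -3)
  hex 2: (-1, 4, -3)
  hex 3: (0, 4, -4)
  hex 4: (1, 4, -5)
  hex 5: (1, 5, -6)
  hex 6: (1, 6, -7)
  hex 7: (0, 7, -7)
  hex 8: (-1, 8, -7)
  hex 9: (-2, 8, -6)
  hex 10: (-3, 8, -5)
  hex 11: (-3, 7, -4)
Sorted: 12 hexes.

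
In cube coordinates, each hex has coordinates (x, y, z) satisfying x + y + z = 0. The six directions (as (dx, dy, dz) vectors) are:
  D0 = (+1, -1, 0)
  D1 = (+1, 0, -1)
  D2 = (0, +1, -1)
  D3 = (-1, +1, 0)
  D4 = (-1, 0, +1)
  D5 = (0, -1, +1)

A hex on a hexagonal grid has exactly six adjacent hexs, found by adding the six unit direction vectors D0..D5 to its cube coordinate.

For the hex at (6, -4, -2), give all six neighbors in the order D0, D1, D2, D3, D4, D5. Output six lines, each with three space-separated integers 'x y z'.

Answer: 7 -5 -2
7 -4 -3
6 -3 -3
5 -3 -2
5 -4 -1
6 -5 -1

Derivation:
Center: (6, -4, -2). Add each direction:
  D0: (6, -4, -2) + (1, -1, 0) = (7, -5, -2)
  D1: (6, -4, -2) + (1, 0, -1) = (7, -4, -3)
  D2: (6, -4, -2) + (0, 1, -1) = (6, -3, -3)
  D3: (6, -4, -2) + (-1, 1, 0) = (5, -3, -2)
  D4: (6, -4, -2) + (-1, 0, 1) = (5, -4, -1)
  D5: (6, -4, -2) + (0, -1, 1) = (6, -5, -1)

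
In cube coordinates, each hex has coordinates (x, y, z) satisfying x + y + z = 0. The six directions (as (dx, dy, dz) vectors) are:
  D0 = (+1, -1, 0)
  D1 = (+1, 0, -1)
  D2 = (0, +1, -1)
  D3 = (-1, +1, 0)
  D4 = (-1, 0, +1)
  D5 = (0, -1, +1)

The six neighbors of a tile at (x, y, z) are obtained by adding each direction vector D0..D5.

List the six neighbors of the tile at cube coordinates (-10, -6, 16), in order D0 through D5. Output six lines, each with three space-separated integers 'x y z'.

Answer: -9 -7 16
-9 -6 15
-10 -5 15
-11 -5 16
-11 -6 17
-10 -7 17

Derivation:
Center: (-10, -6, 16). Add each direction:
  D0: (-10, -6, 16) + (1, -1, 0) = (-9, -7, 16)
  D1: (-10, -6, 16) + (1, 0, -1) = (-9, -6, 15)
  D2: (-10, -6, 16) + (0, 1, -1) = (-10, -5, 15)
  D3: (-10, -6, 16) + (-1, 1, 0) = (-11, -5, 16)
  D4: (-10, -6, 16) + (-1, 0, 1) = (-11, -6, 17)
  D5: (-10, -6, 16) + (0, -1, 1) = (-10, -7, 17)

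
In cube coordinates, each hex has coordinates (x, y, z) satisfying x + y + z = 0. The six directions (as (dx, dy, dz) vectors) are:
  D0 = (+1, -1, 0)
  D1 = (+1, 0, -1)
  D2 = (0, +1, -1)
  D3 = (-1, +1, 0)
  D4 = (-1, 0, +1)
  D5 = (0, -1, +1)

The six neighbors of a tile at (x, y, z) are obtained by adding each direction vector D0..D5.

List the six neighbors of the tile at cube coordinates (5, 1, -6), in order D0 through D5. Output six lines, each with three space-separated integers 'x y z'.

Center: (5, 1, -6). Add each direction:
  D0: (5, 1, -6) + (1, -1, 0) = (6, 0, -6)
  D1: (5, 1, -6) + (1, 0, -1) = (6, 1, -7)
  D2: (5, 1, -6) + (0, 1, -1) = (5, 2, -7)
  D3: (5, 1, -6) + (-1, 1, 0) = (4, 2, -6)
  D4: (5, 1, -6) + (-1, 0, 1) = (4, 1, -5)
  D5: (5, 1, -6) + (0, -1, 1) = (5, 0, -5)

Answer: 6 0 -6
6 1 -7
5 2 -7
4 2 -6
4 1 -5
5 0 -5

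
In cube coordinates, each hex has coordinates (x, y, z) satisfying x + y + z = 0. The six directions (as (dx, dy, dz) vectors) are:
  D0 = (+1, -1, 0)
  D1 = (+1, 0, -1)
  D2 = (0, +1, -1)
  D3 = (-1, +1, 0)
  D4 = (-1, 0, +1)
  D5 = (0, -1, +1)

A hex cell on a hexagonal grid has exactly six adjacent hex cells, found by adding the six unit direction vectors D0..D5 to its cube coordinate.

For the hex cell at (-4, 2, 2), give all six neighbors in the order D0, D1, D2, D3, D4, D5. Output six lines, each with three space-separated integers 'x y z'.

Answer: -3 1 2
-3 2 1
-4 3 1
-5 3 2
-5 2 3
-4 1 3

Derivation:
Center: (-4, 2, 2). Add each direction:
  D0: (-4, 2, 2) + (1, -1, 0) = (-3, 1, 2)
  D1: (-4, 2, 2) + (1, 0, -1) = (-3, 2, 1)
  D2: (-4, 2, 2) + (0, 1, -1) = (-4, 3, 1)
  D3: (-4, 2, 2) + (-1, 1, 0) = (-5, 3, 2)
  D4: (-4, 2, 2) + (-1, 0, 1) = (-5, 2, 3)
  D5: (-4, 2, 2) + (0, -1, 1) = (-4, 1, 3)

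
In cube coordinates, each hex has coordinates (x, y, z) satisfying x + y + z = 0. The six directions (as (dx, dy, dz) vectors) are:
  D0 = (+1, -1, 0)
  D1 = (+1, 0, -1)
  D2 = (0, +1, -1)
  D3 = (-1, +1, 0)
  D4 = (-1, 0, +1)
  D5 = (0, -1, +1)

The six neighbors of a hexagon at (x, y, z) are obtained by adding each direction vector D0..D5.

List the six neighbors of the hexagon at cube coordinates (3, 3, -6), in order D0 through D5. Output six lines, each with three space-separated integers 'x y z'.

Answer: 4 2 -6
4 3 -7
3 4 -7
2 4 -6
2 3 -5
3 2 -5

Derivation:
Center: (3, 3, -6). Add each direction:
  D0: (3, 3, -6) + (1, -1, 0) = (4, 2, -6)
  D1: (3, 3, -6) + (1, 0, -1) = (4, 3, -7)
  D2: (3, 3, -6) + (0, 1, -1) = (3, 4, -7)
  D3: (3, 3, -6) + (-1, 1, 0) = (2, 4, -6)
  D4: (3, 3, -6) + (-1, 0, 1) = (2, 3, -5)
  D5: (3, 3, -6) + (0, -1, 1) = (3, 2, -5)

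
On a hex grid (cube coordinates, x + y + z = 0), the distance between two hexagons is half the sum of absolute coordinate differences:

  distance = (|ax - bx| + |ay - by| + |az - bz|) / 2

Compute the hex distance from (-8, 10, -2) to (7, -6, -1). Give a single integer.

|ax - bx| = |-8 - 7| = 15
|ay - by| = |10 - (-6)| = 16
|az - bz| = |-2 - (-1)| = 1
distance = (15 + 16 + 1) / 2 = 32 / 2 = 16

Answer: 16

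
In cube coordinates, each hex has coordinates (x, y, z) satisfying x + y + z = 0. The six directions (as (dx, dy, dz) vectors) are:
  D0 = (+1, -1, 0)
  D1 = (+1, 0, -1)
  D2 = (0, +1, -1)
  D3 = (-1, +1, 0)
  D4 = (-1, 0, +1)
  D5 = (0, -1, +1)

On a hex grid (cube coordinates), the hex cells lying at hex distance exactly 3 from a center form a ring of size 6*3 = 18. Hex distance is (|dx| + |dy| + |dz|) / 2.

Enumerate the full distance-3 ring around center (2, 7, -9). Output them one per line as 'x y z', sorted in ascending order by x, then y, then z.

Walk ring at distance 3 from (2, 7, -9):
Start at center + D4*3 = (-1, 7, -6)
  hex 0: (-1, 7, -6)
  hex 1: (0, 6, -6)
  hex 2: (1, 5, -6)
  hex 3: (2, 4, -6)
  hex 4: (3, 4, -7)
  hex 5: (4, 4, -8)
  hex 6: (5, 4, -9)
  hex 7: (5, 5, -10)
  hex 8: (5, 6, -11)
  hex 9: (5, 7, -12)
  hex 10: (4, 8, -12)
  hex 11: (3, 9, -12)
  hex 12: (2, 10, -12)
  hex 13: (1, 10, -11)
  hex 14: (0, 10, -10)
  hex 15: (-1, 10, -9)
  hex 16: (-1, 9, -8)
  hex 17: (-1, 8, -7)
Sorted: 18 hexes.

Answer: -1 7 -6
-1 8 -7
-1 9 -8
-1 10 -9
0 6 -6
0 10 -10
1 5 -6
1 10 -11
2 4 -6
2 10 -12
3 4 -7
3 9 -12
4 4 -8
4 8 -12
5 4 -9
5 5 -10
5 6 -11
5 7 -12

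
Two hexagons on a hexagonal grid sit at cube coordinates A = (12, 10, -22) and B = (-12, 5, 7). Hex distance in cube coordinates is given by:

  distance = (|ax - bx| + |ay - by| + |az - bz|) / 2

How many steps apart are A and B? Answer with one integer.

|ax - bx| = |12 - (-12)| = 24
|ay - by| = |10 - 5| = 5
|az - bz| = |-22 - 7| = 29
distance = (24 + 5 + 29) / 2 = 58 / 2 = 29

Answer: 29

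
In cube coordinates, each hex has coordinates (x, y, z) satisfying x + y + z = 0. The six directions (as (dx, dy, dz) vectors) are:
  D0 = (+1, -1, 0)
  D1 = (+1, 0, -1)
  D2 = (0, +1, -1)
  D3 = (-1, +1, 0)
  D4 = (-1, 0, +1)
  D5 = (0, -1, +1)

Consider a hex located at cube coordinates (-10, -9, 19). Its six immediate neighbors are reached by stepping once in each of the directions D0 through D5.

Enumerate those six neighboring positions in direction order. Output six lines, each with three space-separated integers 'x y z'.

Answer: -9 -10 19
-9 -9 18
-10 -8 18
-11 -8 19
-11 -9 20
-10 -10 20

Derivation:
Center: (-10, -9, 19). Add each direction:
  D0: (-10, -9, 19) + (1, -1, 0) = (-9, -10, 19)
  D1: (-10, -9, 19) + (1, 0, -1) = (-9, -9, 18)
  D2: (-10, -9, 19) + (0, 1, -1) = (-10, -8, 18)
  D3: (-10, -9, 19) + (-1, 1, 0) = (-11, -8, 19)
  D4: (-10, -9, 19) + (-1, 0, 1) = (-11, -9, 20)
  D5: (-10, -9, 19) + (0, -1, 1) = (-10, -10, 20)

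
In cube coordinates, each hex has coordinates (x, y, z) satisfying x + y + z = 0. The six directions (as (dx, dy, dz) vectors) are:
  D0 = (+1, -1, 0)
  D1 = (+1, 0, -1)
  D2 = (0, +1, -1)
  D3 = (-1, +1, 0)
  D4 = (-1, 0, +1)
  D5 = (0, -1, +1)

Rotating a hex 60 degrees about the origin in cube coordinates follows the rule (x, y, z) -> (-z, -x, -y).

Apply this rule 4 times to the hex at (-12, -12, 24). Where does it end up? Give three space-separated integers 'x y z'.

Answer: 24 -12 -12

Derivation:
Start: (-12, -12, 24)
Step 1: (-12, -12, 24) -> (-(24), -(-12), -(-12)) = (-24, 12, 12)
Step 2: (-24, 12, 12) -> (-(12), -(-24), -(12)) = (-12, 24, -12)
Step 3: (-12, 24, -12) -> (-(-12), -(-12), -(24)) = (12, 12, -24)
Step 4: (12, 12, -24) -> (-(-24), -(12), -(12)) = (24, -12, -12)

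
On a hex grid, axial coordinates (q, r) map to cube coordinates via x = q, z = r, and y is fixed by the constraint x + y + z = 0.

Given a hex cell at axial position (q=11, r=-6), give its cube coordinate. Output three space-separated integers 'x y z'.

Answer: 11 -5 -6

Derivation:
x = q = 11
z = r = -6
y = -x - z = -(11) - (-6) = -5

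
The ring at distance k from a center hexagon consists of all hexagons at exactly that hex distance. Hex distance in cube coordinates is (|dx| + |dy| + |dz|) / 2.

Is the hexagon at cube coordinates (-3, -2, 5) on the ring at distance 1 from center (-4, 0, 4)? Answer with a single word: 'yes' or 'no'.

Answer: no

Derivation:
|px - cx| = |-3 - (-4)| = 1
|py - cy| = |-2 - 0| = 2
|pz - cz| = |5 - 4| = 1
distance = (1+2+1)/2 = 4/2 = 2
radius = 1; distance != radius -> no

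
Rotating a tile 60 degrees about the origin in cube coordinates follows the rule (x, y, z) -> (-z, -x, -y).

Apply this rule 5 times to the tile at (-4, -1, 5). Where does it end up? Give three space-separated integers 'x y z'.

Answer: 1 -5 4

Derivation:
Start: (-4, -1, 5)
Step 1: (-4, -1, 5) -> (-(5), -(-4), -(-1)) = (-5, 4, 1)
Step 2: (-5, 4, 1) -> (-(1), -(-5), -(4)) = (-1, 5, -4)
Step 3: (-1, 5, -4) -> (-(-4), -(-1), -(5)) = (4, 1, -5)
Step 4: (4, 1, -5) -> (-(-5), -(4), -(1)) = (5, -4, -1)
Step 5: (5, -4, -1) -> (-(-1), -(5), -(-4)) = (1, -5, 4)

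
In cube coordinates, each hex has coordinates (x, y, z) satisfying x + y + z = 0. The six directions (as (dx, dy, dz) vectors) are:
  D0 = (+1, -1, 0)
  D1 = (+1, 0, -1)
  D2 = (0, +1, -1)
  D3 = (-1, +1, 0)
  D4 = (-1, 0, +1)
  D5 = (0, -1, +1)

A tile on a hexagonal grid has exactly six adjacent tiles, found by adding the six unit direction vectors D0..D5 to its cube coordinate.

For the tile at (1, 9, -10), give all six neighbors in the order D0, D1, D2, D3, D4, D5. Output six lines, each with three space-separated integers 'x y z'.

Center: (1, 9, -10). Add each direction:
  D0: (1, 9, -10) + (1, -1, 0) = (2, 8, -10)
  D1: (1, 9, -10) + (1, 0, -1) = (2, 9, -11)
  D2: (1, 9, -10) + (0, 1, -1) = (1, 10, -11)
  D3: (1, 9, -10) + (-1, 1, 0) = (0, 10, -10)
  D4: (1, 9, -10) + (-1, 0, 1) = (0, 9, -9)
  D5: (1, 9, -10) + (0, -1, 1) = (1, 8, -9)

Answer: 2 8 -10
2 9 -11
1 10 -11
0 10 -10
0 9 -9
1 8 -9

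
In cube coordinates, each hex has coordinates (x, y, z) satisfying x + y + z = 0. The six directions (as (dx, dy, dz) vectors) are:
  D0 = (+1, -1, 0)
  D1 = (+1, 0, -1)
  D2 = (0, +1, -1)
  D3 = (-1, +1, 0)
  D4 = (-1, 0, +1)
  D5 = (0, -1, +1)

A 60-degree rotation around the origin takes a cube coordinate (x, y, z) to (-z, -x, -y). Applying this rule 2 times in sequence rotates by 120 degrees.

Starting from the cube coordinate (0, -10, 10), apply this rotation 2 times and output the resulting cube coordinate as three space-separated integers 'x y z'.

Start: (0, -10, 10)
Step 1: (0, -10, 10) -> (-(10), -(0), -(-10)) = (-10, 0, 10)
Step 2: (-10, 0, 10) -> (-(10), -(-10), -(0)) = (-10, 10, 0)

Answer: -10 10 0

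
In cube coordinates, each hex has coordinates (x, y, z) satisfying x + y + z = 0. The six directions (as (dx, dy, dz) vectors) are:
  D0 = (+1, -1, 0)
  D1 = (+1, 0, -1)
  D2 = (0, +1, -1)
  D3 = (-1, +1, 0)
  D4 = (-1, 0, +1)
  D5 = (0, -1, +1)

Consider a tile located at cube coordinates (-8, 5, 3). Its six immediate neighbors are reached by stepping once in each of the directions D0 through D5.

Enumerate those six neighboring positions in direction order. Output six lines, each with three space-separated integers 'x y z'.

Answer: -7 4 3
-7 5 2
-8 6 2
-9 6 3
-9 5 4
-8 4 4

Derivation:
Center: (-8, 5, 3). Add each direction:
  D0: (-8, 5, 3) + (1, -1, 0) = (-7, 4, 3)
  D1: (-8, 5, 3) + (1, 0, -1) = (-7, 5, 2)
  D2: (-8, 5, 3) + (0, 1, -1) = (-8, 6, 2)
  D3: (-8, 5, 3) + (-1, 1, 0) = (-9, 6, 3)
  D4: (-8, 5, 3) + (-1, 0, 1) = (-9, 5, 4)
  D5: (-8, 5, 3) + (0, -1, 1) = (-8, 4, 4)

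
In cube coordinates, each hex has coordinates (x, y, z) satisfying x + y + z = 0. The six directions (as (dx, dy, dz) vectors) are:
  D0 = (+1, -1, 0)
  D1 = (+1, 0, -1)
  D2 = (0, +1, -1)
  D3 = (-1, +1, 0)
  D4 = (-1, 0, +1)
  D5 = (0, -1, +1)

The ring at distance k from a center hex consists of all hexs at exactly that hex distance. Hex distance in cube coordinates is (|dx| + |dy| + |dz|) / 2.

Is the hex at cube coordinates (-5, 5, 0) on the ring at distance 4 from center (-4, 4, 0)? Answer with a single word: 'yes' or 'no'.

Answer: no

Derivation:
|px - cx| = |-5 - (-4)| = 1
|py - cy| = |5 - 4| = 1
|pz - cz| = |0 - 0| = 0
distance = (1+1+0)/2 = 2/2 = 1
radius = 4; distance != radius -> no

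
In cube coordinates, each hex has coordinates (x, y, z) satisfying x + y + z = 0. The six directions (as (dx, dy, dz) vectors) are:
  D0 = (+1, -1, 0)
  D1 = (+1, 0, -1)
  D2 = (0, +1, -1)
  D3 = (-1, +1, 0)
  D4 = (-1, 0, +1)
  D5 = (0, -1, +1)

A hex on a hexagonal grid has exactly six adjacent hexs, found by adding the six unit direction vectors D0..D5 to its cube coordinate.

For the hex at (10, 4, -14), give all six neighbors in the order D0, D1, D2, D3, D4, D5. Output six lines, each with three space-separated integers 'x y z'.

Center: (10, 4, -14). Add each direction:
  D0: (10, 4, -14) + (1, -1, 0) = (11, 3, -14)
  D1: (10, 4, -14) + (1, 0, -1) = (11, 4, -15)
  D2: (10, 4, -14) + (0, 1, -1) = (10, 5, -15)
  D3: (10, 4, -14) + (-1, 1, 0) = (9, 5, -14)
  D4: (10, 4, -14) + (-1, 0, 1) = (9, 4, -13)
  D5: (10, 4, -14) + (0, -1, 1) = (10, 3, -13)

Answer: 11 3 -14
11 4 -15
10 5 -15
9 5 -14
9 4 -13
10 3 -13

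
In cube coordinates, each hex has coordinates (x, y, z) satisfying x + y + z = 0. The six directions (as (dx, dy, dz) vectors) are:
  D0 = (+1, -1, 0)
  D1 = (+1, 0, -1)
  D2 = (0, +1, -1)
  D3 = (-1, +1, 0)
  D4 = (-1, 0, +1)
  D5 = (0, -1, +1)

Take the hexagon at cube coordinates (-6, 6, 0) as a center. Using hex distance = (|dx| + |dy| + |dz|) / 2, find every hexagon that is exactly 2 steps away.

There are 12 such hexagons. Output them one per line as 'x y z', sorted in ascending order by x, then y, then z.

Answer: -8 6 2
-8 7 1
-8 8 0
-7 5 2
-7 8 -1
-6 4 2
-6 8 -2
-5 4 1
-5 7 -2
-4 4 0
-4 5 -1
-4 6 -2

Derivation:
Walk ring at distance 2 from (-6, 6, 0):
Start at center + D4*2 = (-8, 6, 2)
  hex 0: (-8, 6, 2)
  hex 1: (-7, 5, 2)
  hex 2: (-6, 4, 2)
  hex 3: (-5, 4, 1)
  hex 4: (-4, 4, 0)
  hex 5: (-4, 5, -1)
  hex 6: (-4, 6, -2)
  hex 7: (-5, 7, -2)
  hex 8: (-6, 8, -2)
  hex 9: (-7, 8, -1)
  hex 10: (-8, 8, 0)
  hex 11: (-8, 7, 1)
Sorted: 12 hexes.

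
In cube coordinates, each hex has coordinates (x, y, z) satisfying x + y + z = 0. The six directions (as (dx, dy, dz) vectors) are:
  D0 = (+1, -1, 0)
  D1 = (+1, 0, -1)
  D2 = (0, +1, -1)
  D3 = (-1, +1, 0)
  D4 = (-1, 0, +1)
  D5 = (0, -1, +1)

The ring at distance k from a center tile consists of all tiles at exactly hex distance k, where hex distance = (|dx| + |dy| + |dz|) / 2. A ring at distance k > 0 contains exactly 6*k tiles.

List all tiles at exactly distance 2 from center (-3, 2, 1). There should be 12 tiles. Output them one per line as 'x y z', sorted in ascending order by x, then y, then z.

Walk ring at distance 2 from (-3, 2, 1):
Start at center + D4*2 = (-5, 2, 3)
  hex 0: (-5, 2, 3)
  hex 1: (-4, 1, 3)
  hex 2: (-3, 0, 3)
  hex 3: (-2, 0, 2)
  hex 4: (-1, 0, 1)
  hex 5: (-1, 1, 0)
  hex 6: (-1, 2, -1)
  hex 7: (-2, 3, -1)
  hex 8: (-3, 4, -1)
  hex 9: (-4, 4, 0)
  hex 10: (-5, 4, 1)
  hex 11: (-5, 3, 2)
Sorted: 12 hexes.

Answer: -5 2 3
-5 3 2
-5 4 1
-4 1 3
-4 4 0
-3 0 3
-3 4 -1
-2 0 2
-2 3 -1
-1 0 1
-1 1 0
-1 2 -1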